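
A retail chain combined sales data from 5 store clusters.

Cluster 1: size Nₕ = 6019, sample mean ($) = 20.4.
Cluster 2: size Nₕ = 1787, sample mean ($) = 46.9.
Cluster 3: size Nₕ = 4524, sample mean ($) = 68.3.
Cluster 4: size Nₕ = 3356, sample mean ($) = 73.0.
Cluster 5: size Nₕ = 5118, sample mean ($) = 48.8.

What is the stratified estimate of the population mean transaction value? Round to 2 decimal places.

x̄_st = (Σ Nₕx̄ₕ) / (Σ Nₕ) = (6019·20.4 + 1787·46.9 + 4524·68.3 + 3356·73.0 + 5118·48.8) / 20804
= 1010333.5 / 20804 = 48.5644... → 48.56.

48.56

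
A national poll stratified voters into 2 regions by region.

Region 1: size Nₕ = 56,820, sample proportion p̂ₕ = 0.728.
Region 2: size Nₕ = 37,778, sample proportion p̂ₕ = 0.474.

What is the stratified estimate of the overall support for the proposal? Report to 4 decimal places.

Wₕ = Nₕ/N with N = 94598: 0.6006, 0.3994.
p̂_st = 0.6006·0.728 + 0.3994·0.474 ≈ 0.626564... → 0.6266.

0.6266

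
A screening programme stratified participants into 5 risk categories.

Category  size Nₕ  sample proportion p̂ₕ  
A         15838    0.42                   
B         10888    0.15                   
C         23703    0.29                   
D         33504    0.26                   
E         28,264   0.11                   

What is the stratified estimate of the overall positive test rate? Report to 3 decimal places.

0.240

Wₕ = Nₕ/N with N = 112197: 0.1412, 0.0970, 0.2113, 0.2986, 0.2519.
p̂_st = 0.1412·0.42 + 0.0970·0.15 + 0.2113·0.29 + 0.2986·0.26 + 0.2519·0.11 ≈ 0.24046... → 0.240.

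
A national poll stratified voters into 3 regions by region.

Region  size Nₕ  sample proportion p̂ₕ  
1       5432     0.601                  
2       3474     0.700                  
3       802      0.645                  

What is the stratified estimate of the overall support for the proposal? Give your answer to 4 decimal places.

N = 5432 + 3474 + 802 = 9708.
Overall proportion = Σ (Nₕ/N)·p̂ₕ.
Σ Nₕp̂ₕ = 3264.632 + 2431.8 + 517.29 = 6213.722.
6213.722 / 9708 = 0.640062... → 0.6401.

0.6401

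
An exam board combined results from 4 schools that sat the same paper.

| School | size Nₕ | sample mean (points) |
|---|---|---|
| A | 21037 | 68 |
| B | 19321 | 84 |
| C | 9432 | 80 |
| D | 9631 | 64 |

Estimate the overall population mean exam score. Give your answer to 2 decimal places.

74.46

x̄_st = (Σ Nₕx̄ₕ) / (Σ Nₕ) = (21037·68 + 19321·84 + 9432·80 + 9631·64) / 59421
= 4424424 / 59421 = 74.4589... → 74.46.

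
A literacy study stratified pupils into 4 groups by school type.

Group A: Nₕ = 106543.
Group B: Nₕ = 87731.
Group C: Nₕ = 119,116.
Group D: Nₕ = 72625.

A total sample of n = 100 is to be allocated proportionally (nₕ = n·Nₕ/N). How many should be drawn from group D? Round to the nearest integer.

19

Share of group D = 72625/386015 = 0.18814.
Allocate 100 × 0.18814 = 18.814... → 19.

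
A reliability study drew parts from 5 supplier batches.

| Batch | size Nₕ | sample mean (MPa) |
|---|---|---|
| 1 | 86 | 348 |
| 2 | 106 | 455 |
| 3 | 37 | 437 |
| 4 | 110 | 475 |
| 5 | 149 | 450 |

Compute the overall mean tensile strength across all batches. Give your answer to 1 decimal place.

N = 488; weights Wₕ = Nₕ/N = (0.1762, 0.2172, 0.0758, 0.2254, 0.3053).
x̄_st = Σ Wₕ·x̄ₕ = 0.1762·348 + 0.2172·455 + 0.0758·437 + 0.2254·475 + 0.3053·450 ≈ 437.760...
→ 437.8.

437.8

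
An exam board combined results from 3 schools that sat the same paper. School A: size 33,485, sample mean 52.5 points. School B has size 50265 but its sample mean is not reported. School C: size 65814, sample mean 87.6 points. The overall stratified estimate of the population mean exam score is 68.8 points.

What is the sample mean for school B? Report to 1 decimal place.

55.0

Σ Nₕx̄ₕ = N·μ, so 50265·x̄_B = 149564·68.8 − (33485·52.5 + 65814·87.6).
= 10290003.2 − 7523268.9 = 2766734.3.
x̄_B = 2766734.3 / 50265 = 55.043... → 55.0.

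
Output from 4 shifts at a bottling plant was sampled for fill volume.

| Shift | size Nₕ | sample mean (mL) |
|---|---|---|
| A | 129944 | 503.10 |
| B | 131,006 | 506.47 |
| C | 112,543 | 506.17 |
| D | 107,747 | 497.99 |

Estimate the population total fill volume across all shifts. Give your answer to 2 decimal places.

242348254.06

Population total = Σ Nₕ·x̄ₕ (each stratum's size times its mean).
129944·503.10 + 131006·506.47 + 112543·506.17 + 107747·497.99 = 65374826.4 + 66350608.82 + 56965890.31 + 53656928.53 = 242348254.06.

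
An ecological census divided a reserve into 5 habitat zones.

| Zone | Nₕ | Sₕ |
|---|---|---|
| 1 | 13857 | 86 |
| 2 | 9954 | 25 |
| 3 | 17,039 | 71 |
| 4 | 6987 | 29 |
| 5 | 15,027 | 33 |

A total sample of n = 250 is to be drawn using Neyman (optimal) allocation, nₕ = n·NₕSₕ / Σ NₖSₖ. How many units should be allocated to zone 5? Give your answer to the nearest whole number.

37

Σ NₕSₕ = 13857·86 + 9954·25 + 17039·71 + 6987·29 + 15027·33 = 3348835.
Share for 5: 495891/3348835 = 0.14808.
n_5 = 250 × 0.14808 = 37.020... → 37.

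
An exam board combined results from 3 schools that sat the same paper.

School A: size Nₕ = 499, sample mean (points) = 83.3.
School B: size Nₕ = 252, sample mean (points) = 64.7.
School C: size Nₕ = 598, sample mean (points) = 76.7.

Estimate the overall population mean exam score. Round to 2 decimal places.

76.90

x̄_st = (Σ Nₕx̄ₕ) / (Σ Nₕ) = (499·83.3 + 252·64.7 + 598·76.7) / 1349
= 103737.7 / 1349 = 76.8997... → 76.90.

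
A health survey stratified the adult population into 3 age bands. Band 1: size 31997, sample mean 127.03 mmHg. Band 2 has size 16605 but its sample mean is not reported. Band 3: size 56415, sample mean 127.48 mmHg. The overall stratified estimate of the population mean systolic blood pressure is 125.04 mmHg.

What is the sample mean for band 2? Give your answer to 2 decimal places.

112.92

N = 31997 + 16605 + 56415 = 105017.
Overall total = μ·N = 125.04·105017 = 13131325.68.
Subtract the known strata: 31997·127.03 + 56415·127.48 = 11256363.11.
Remaining total for band 2: 13131325.68 − 11256363.11 = 1874962.57.
Divide by its size: 1874962.57 / 16605 = 112.9155... → 112.92.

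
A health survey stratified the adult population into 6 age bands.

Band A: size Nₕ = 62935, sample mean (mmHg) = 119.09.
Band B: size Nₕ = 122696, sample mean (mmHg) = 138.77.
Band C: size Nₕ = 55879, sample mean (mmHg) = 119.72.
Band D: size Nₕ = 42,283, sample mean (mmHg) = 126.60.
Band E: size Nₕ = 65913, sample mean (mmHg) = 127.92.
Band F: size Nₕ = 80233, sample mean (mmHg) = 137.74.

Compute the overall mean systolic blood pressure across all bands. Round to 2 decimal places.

N = 62935 + 122696 + 55879 + 42283 + 65913 + 80233 = 429939.
Overall mean = Σ (Nₕ/N)·x̄ₕ — weight by population share, not a simple average.
Σ Nₕx̄ₕ = 62935·119.09 + 122696·138.77 + 55879·119.72 + 42283·126.60 + 65913·127.92 + 80233·137.74 = 7494929.15 + 17026523.92 + 6689833.88 + 5353027.8 + 8431590.96 + 11051293.42 = 56047199.13.
Divide by N: 56047199.13 / 429939 = 130.3608... → 130.36.

130.36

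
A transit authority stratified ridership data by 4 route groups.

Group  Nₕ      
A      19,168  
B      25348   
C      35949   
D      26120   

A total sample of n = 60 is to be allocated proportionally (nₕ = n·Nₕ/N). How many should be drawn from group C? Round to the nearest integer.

Share of group C = 35949/106585 = 0.33728.
Allocate 60 × 0.33728 = 20.237... → 20.

20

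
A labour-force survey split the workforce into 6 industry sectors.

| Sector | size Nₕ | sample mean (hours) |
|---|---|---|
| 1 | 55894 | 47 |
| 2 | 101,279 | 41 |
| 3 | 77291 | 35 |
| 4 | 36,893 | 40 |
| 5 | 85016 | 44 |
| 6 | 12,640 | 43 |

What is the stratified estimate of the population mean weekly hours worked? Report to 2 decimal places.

N = 55894 + 101279 + 77291 + 36893 + 85016 + 12640 = 369013.
The stratified mean weights each stratum mean by its population share Nₕ/N.
Σ Nₕx̄ₕ = 55894·47 + 101279·41 + 77291·35 + 36893·40 + 85016·44 + 12640·43 = 2627018 + 4152439 + 2705185 + 1475720 + 3740704 + 543520 = 15244586.
Divide by N: 15244586 / 369013 = 41.3118... → 41.31.

41.31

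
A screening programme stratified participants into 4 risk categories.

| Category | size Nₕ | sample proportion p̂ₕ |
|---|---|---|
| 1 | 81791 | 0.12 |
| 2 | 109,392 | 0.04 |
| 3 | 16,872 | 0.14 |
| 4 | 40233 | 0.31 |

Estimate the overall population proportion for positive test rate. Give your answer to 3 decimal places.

N = 81791 + 109392 + 16872 + 40233 = 248288.
Overall proportion = Σ (Nₕ/N)·p̂ₕ.
Σ Nₕp̂ₕ = 9814.92 + 4375.68 + 2362.08 + 12472.23 = 29024.91.
29024.91 / 248288 = 0.11690... → 0.117.

0.117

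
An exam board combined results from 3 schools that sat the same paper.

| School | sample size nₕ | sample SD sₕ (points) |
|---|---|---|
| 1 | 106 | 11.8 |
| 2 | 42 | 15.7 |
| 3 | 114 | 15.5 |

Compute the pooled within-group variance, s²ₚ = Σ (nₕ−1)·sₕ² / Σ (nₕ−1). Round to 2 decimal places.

200.29

1: (106−1)·11.8² = 105·139.24 = 14620.2
2: (42−1)·15.7² = 41·246.49 = 10106.09
3: (114−1)·15.5² = 113·240.25 = 27148.25
Numerator = 51874.54; denominator = Σ(nₕ−1) = 259.
s²ₚ = 51874.54/259 = 200.2878... → 200.29.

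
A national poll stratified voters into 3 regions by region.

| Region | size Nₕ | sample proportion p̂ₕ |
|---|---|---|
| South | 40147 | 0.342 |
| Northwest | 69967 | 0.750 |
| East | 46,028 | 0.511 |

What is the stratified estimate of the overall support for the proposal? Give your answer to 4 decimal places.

0.5746

Wₕ = Nₕ/N with N = 156142: 0.2571, 0.4481, 0.2948.
p̂_st = 0.2571·0.342 + 0.4481·0.750 + 0.2948·0.511 ≈ 0.574643... → 0.5746.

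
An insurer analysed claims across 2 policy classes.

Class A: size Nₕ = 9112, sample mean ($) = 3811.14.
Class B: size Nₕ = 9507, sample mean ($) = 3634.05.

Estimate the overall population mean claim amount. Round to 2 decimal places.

N = 18619; weights Wₕ = Nₕ/N = (0.4894, 0.5106).
x̄_st = Σ Wₕ·x̄ₕ = 0.4894·3811.14 + 0.5106·3634.05 ≈ 3720.7165...
→ 3720.72.

3720.72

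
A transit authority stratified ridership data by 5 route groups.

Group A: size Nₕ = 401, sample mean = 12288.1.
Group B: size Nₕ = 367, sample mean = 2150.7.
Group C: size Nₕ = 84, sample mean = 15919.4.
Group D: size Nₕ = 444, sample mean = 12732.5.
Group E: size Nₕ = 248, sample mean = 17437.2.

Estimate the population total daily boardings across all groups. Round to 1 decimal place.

17031720.2

A: 401·12288.1 = 4927528.1
B: 367·2150.7 = 789306.9
C: 84·15919.4 = 1337229.6
D: 444·12732.5 = 5653230
E: 248·17437.2 = 4324425.6
τ̂ = Σ Nₕx̄ₕ = 17031720.2.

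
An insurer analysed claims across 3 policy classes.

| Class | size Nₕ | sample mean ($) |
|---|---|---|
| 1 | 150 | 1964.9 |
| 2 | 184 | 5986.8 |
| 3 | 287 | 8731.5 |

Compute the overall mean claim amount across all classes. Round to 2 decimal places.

6283.81

N = 621; weights Wₕ = Nₕ/N = (0.2415, 0.2963, 0.4622).
x̄_st = Σ Wₕ·x̄ₕ = 0.2415·1964.9 + 0.2963·5986.8 + 0.4622·8731.5 ≈ 6283.8111...
→ 6283.81.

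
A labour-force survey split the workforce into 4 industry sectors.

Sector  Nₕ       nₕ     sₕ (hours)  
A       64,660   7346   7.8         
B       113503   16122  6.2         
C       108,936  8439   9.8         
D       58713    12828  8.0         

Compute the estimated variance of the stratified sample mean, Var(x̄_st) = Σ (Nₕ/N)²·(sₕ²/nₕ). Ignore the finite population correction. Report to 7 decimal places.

0.0018196

N = 345812; Wₕ = Nₕ/N.
sector A: (64660/345812)²·7.8²/7346 = 0.0002895540
sector B: (113503/345812)²·6.2²/16122 = 0.0002568615
sector C: (108936/345812)²·9.8²/8439 = 0.0011293379
sector D: (58713/345812)²·8.0²/12828 = 0.0001438167
Sum = 0.0018195701 → 0.0018196.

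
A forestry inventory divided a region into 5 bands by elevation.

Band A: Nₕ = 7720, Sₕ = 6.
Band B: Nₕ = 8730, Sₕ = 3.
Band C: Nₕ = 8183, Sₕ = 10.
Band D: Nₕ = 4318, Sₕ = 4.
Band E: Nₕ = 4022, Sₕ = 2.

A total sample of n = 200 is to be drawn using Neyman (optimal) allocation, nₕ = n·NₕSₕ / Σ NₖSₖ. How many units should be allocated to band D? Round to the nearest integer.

A: NₕSₕ = 7720·6 = 46320
B: NₕSₕ = 8730·3 = 26190
C: NₕSₕ = 8183·10 = 81830
D: NₕSₕ = 4318·4 = 17272
E: NₕSₕ = 4022·2 = 8044
Σ NₕSₕ = 179656.
n_D = 200·17272/179656 = 19.228... → 19.

19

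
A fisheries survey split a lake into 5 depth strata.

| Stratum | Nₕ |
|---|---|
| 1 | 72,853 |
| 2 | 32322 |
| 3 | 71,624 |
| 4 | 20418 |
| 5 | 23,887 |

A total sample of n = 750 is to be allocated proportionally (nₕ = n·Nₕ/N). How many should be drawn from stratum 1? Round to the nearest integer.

N = 72853 + 32322 + 71624 + 20418 + 23887 = 221104.
n_1 = 750·72853/221104 = 247.122... → 247.

247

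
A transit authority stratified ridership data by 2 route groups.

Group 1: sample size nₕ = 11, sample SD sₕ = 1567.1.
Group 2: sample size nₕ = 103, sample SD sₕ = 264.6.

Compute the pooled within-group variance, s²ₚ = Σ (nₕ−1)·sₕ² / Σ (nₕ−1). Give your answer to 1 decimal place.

283030.1

1: (11−1)·1567.1² = 10·2455802.41 = 24558024.1
2: (103−1)·264.6² = 102·70013.16 = 7141342.32
Numerator = 31699366.42; denominator = Σ(nₕ−1) = 112.
s²ₚ = 31699366.42/112 = 283030.057... → 283030.1.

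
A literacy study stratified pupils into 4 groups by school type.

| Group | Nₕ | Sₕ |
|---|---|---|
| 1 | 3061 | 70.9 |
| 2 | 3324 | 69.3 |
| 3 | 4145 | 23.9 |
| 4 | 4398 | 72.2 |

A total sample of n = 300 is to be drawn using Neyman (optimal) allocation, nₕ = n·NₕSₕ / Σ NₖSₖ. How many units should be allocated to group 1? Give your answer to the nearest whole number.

75

1: NₕSₕ = 3061·70.9 = 217024.9
2: NₕSₕ = 3324·69.3 = 230353.2
3: NₕSₕ = 4145·23.9 = 99065.5
4: NₕSₕ = 4398·72.2 = 317535.6
Σ NₕSₕ = 863979.2.
n_1 = 300·217024.9/863979.2 = 75.358... → 75.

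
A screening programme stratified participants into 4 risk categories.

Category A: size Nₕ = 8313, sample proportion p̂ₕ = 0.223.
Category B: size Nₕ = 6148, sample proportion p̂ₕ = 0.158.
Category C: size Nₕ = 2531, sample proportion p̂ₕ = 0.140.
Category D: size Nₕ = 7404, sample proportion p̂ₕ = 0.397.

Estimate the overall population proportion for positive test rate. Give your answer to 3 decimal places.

N = 8313 + 6148 + 2531 + 7404 = 24396.
Overall proportion = Σ (Nₕ/N)·p̂ₕ.
Σ Nₕp̂ₕ = 1853.799 + 971.384 + 354.34 + 2939.388 = 6118.911.
6118.911 / 24396 = 0.25082... → 0.251.

0.251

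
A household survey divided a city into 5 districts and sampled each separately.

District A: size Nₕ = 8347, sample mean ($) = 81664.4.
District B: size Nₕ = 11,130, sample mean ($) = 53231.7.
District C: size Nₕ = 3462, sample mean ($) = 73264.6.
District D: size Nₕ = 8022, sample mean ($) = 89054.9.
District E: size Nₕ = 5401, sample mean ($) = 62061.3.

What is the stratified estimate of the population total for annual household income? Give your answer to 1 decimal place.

Estimate total by summing Nₕ·x̄ₕ over strata.
8347·81664.4 + 11130·53231.7 + 3462·73264.6 + 8022·89054.9 + 5401·62061.3 = 681652746.8 + 592468821 + 253642045.2 + 714398407.8 + 335193081.3 = 2577355102.1.

2577355102.1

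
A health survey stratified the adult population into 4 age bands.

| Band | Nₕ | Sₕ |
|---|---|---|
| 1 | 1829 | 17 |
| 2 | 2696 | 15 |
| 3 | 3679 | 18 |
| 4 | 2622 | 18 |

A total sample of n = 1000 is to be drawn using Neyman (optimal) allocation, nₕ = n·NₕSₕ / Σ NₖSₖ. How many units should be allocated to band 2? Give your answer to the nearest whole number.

1: NₕSₕ = 1829·17 = 31093
2: NₕSₕ = 2696·15 = 40440
3: NₕSₕ = 3679·18 = 66222
4: NₕSₕ = 2622·18 = 47196
Σ NₕSₕ = 184951.
n_2 = 1000·40440/184951 = 218.653... → 219.

219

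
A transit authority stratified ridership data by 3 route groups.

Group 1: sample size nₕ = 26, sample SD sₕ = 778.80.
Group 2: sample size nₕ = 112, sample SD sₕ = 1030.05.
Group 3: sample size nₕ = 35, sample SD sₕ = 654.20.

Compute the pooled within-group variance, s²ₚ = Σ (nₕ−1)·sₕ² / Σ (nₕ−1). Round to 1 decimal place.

1: (26−1)·778.80² = 25·606529.44 = 15163236
2: (112−1)·1030.05² = 111·1061003.0025 = 117771333.2775
3: (35−1)·654.20² = 34·427977.64 = 14551239.76
Numerator = 147485809.0375; denominator = Σ(nₕ−1) = 170.
s²ₚ = 147485809.0375/170 = 867563.583... → 867563.6.

867563.6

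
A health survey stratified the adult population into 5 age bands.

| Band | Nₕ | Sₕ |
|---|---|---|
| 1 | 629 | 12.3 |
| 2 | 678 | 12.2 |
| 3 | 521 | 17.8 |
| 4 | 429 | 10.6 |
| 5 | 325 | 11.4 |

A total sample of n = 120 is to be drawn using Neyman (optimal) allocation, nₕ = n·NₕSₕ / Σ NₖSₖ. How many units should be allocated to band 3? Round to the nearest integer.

33

1: NₕSₕ = 629·12.3 = 7736.7
2: NₕSₕ = 678·12.2 = 8271.6
3: NₕSₕ = 521·17.8 = 9273.8
4: NₕSₕ = 429·10.6 = 4547.4
5: NₕSₕ = 325·11.4 = 3705
Σ NₕSₕ = 33534.5.
n_3 = 120·9273.8/33534.5 = 33.185... → 33.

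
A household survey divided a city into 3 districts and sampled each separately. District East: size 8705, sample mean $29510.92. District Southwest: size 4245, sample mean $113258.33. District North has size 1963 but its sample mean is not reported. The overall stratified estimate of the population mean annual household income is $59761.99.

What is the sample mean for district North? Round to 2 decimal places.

78225.36

N = 8705 + 4245 + 1963 = 14913.
Overall total = μ·N = 59761.99·14913 = 891230556.87.
Subtract the known strata: 8705·29510.92 + 4245·113258.33 = 737674169.45.
Remaining total for district North: 891230556.87 − 737674169.45 = 153556387.42.
Divide by its size: 153556387.42 / 1963 = 78225.3629... → 78225.36.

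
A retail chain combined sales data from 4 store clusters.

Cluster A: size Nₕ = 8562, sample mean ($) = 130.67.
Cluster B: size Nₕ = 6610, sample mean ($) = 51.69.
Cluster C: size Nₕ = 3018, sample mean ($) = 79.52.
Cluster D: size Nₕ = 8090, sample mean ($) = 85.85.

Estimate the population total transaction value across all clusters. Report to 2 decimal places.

A: 8562·130.67 = 1118796.54
B: 6610·51.69 = 341670.9
C: 3018·79.52 = 239991.36
D: 8090·85.85 = 694526.5
τ̂ = Σ Nₕx̄ₕ = 2394985.30.

2394985.30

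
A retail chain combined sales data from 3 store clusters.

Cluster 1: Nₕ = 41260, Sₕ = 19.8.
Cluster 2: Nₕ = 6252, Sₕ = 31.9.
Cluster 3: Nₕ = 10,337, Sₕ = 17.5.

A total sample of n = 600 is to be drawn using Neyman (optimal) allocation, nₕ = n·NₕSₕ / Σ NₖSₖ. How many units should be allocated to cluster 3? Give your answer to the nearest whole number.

1: NₕSₕ = 41260·19.8 = 816948
2: NₕSₕ = 6252·31.9 = 199438.8
3: NₕSₕ = 10337·17.5 = 180897.5
Σ NₕSₕ = 1197284.3.
n_3 = 600·180897.5/1197284.3 = 90.654... → 91.

91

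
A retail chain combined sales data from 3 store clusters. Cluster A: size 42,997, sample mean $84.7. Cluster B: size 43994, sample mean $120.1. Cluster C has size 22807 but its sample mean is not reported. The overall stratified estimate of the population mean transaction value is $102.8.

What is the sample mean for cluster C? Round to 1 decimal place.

103.6

N = 42997 + 43994 + 22807 = 109798.
Overall total = μ·N = 102.8·109798 = 11287234.4.
Subtract the known strata: 42997·84.7 + 43994·120.1 = 8925525.3.
Remaining total for cluster C: 11287234.4 − 8925525.3 = 2361709.1.
Divide by its size: 2361709.1 / 22807 = 103.552... → 103.6.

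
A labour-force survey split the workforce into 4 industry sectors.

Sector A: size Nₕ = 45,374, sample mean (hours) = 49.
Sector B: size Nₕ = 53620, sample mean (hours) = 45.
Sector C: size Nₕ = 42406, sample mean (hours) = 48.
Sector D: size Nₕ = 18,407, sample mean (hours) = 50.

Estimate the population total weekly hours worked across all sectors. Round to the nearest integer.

7592064

Population total = Σ Nₕ·x̄ₕ (each stratum's size times its mean).
45374·49 + 53620·45 + 42406·48 + 18407·50 = 2223326 + 2412900 + 2035488 + 920350 = 7592064.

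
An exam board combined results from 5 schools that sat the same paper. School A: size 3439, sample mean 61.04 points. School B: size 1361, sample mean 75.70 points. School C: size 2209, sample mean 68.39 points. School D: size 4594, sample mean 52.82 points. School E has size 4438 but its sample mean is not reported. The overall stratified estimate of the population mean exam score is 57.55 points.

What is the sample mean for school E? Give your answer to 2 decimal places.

48.78

N = 3439 + 1361 + 2209 + 4594 + 4438 = 16041.
Overall total = μ·N = 57.55·16041 = 923159.55.
Subtract the known strata: 3439·61.04 + 1361·75.70 + 2209·68.39 + 4594·52.82 = 706672.85.
Remaining total for school E: 923159.55 − 706672.85 = 216486.7.
Divide by its size: 216486.7 / 4438 = 48.7802... → 48.78.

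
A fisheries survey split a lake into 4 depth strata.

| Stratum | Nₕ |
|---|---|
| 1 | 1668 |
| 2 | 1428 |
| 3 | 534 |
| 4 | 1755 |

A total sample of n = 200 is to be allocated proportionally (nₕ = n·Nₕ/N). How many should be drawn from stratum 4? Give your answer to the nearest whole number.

65

Share of stratum 4 = 1755/5385 = 0.32591.
Allocate 200 × 0.32591 = 65.181... → 65.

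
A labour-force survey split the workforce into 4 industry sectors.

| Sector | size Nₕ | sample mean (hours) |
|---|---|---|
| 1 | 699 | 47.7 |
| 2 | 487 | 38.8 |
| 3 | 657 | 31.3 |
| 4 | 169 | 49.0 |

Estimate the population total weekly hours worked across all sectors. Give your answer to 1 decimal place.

81083.0

Population total = Σ Nₕ·x̄ₕ (each stratum's size times its mean).
699·47.7 + 487·38.8 + 657·31.3 + 169·49.0 = 33342.3 + 18895.6 + 20564.1 + 8281 = 81083.0.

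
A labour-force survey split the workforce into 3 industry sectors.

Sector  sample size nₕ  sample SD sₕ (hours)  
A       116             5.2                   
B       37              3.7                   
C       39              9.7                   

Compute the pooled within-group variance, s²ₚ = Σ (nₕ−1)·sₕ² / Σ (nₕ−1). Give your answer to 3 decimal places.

Degrees of freedom: 115 + 36 + 38 = 189.
Σ(nₕ−1)sₕ² = 115·27.04 + 36·13.69 + 38·94.09 = 7177.86.
s²ₚ = 7177.86 / 189 = 37.97810... → 37.978.

37.978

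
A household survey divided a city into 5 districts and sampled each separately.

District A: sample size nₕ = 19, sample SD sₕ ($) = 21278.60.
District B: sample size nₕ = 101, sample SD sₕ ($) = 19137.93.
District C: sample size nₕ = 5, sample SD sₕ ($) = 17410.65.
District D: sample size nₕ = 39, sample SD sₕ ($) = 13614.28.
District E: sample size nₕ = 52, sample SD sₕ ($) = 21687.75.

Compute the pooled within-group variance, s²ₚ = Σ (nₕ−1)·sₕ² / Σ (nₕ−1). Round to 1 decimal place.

Degrees of freedom: 18 + 100 + 4 + 38 + 51 = 211.
Σ(nₕ−1)sₕ² = 18·452778817.96 + 100·366260364.6849 + 4·303130733.4225 + 38·185348619.9184 + 51·470358500.0625 = 77020109185.5467.
s²ₚ = 77020109185.5467 / 211 = 365024214.150... → 365024214.1.

365024214.1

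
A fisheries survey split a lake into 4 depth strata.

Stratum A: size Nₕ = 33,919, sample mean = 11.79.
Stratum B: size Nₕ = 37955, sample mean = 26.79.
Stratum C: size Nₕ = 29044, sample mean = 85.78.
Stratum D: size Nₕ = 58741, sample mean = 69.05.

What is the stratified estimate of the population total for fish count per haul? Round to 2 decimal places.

Population total = Σ Nₕ·x̄ₕ (each stratum's size times its mean).
33919·11.79 + 37955·26.79 + 29044·85.78 + 58741·69.05 = 399905.01 + 1016814.45 + 2491394.32 + 4056066.05 = 7964179.83.

7964179.83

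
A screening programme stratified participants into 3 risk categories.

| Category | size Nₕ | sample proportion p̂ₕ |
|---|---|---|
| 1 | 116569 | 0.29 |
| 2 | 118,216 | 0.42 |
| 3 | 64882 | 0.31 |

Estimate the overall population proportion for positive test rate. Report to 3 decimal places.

0.346

N = 116569 + 118216 + 64882 = 299667.
Overall proportion = Σ (Nₕ/N)·p̂ₕ.
Σ Nₕp̂ₕ = 33805.01 + 49650.72 + 20113.42 = 103569.15.
103569.15 / 299667 = 0.34561... → 0.346.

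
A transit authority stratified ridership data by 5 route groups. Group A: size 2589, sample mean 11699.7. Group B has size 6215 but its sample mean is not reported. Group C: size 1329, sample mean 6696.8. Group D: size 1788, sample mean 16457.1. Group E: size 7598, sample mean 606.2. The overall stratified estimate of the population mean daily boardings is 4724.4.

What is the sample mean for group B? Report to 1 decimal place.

Σ Nₕx̄ₕ = N·μ, so 6215·x̄_B = 19519·4724.4 − (2589·11699.7 + 1329·6696.8 + 1788·16457.1 + 7598·606.2).
= 92215563.6 − 73221772.9 = 18993790.7.
x̄_B = 18993790.7 / 6215 = 3056.121... → 3056.1.

3056.1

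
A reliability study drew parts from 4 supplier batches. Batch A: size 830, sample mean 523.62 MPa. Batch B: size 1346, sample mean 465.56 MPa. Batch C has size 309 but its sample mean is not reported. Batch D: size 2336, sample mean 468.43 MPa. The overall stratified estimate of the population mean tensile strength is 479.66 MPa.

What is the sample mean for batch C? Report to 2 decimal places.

507.90

N = 830 + 1346 + 309 + 2336 = 4821.
Overall total = μ·N = 479.66·4821 = 2312440.86.
Subtract the known strata: 830·523.62 + 1346·465.56 + 2336·468.43 = 2155500.84.
Remaining total for batch C: 2312440.86 − 2155500.84 = 156940.02.
Divide by its size: 156940.02 / 309 = 507.8965... → 507.90.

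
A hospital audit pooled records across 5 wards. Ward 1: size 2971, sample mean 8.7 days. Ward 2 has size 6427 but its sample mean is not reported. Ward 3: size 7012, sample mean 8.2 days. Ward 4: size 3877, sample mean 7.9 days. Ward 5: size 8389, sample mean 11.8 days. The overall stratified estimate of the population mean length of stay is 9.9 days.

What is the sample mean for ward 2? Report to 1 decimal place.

11.0

Σ Nₕx̄ₕ = N·μ, so 6427·x̄_2 = 28676·9.9 − (2971·8.7 + 7012·8.2 + 3877·7.9 + 8389·11.8).
= 283892.4 − 212964.6 = 70927.8.
x̄_2 = 70927.8 / 6427 = 11.036... → 11.0.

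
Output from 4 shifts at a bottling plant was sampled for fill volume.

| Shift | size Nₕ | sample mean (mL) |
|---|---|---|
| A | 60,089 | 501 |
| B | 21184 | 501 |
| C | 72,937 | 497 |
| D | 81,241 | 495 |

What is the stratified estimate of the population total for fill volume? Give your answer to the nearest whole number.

117181757

Population total = Σ Nₕ·x̄ₕ (each stratum's size times its mean).
60089·501 + 21184·501 + 72937·497 + 81241·495 = 30104589 + 10613184 + 36249689 + 40214295 = 117181757.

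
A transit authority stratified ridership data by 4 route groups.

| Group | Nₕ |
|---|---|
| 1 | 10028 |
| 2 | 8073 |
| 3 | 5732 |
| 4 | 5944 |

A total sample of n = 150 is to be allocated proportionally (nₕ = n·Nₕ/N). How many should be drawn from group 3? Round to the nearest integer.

29

Share of group 3 = 5732/29777 = 0.19250.
Allocate 150 × 0.19250 = 28.875... → 29.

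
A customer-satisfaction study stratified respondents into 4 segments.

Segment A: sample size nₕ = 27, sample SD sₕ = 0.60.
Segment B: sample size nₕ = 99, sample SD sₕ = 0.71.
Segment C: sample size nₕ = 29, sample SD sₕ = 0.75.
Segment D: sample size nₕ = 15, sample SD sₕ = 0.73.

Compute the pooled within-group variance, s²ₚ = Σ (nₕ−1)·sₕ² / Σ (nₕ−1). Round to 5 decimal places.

0.49381

Degrees of freedom: 26 + 98 + 28 + 14 = 166.
Σ(nₕ−1)sₕ² = 26·0.36 + 98·0.5041 + 28·0.5625 + 14·0.5329 = 81.9724.
s²ₚ = 81.9724 / 166 = 0.4938096... → 0.49381.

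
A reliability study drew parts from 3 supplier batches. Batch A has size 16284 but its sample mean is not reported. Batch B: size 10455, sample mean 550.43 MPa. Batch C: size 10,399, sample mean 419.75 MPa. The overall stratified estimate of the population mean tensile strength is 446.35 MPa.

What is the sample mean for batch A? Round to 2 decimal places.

N = 16284 + 10455 + 10399 = 37138.
Overall total = μ·N = 446.35·37138 = 16576546.3.
Subtract the known strata: 10455·550.43 + 10399·419.75 = 10119725.9.
Remaining total for batch A: 16576546.3 − 10119725.9 = 6456820.4.
Divide by its size: 6456820.4 / 16284 = 396.5132... → 396.51.

396.51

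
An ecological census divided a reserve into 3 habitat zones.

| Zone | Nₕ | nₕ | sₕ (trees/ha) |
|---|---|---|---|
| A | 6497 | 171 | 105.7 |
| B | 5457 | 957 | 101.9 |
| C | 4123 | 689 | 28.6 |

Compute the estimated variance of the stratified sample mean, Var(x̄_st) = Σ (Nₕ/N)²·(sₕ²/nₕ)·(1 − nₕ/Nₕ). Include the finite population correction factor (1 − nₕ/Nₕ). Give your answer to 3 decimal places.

N = 16077; Wₕ = Nₕ/N.
zone A: (6497/16077)²·105.7²/171·(1 − 171/6497) = 10.389291
zone B: (5457/16077)²·101.9²/957·(1 − 957/5457) = 1.030844
zone C: (4123/16077)²·28.6²/689·(1 − 689/4123) = 0.065030
Sum = 11.485165 → 11.485.

11.485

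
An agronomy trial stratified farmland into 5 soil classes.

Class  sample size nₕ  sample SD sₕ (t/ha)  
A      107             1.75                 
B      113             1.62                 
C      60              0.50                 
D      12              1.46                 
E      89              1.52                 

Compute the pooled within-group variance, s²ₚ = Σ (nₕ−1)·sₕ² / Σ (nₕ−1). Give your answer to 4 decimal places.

2.2874

Degrees of freedom: 106 + 112 + 59 + 11 + 88 = 376.
Σ(nₕ−1)sₕ² = 106·3.0625 + 112·2.6244 + 59·0.25 + 11·2.1316 + 88·2.3104 = 860.0706.
s²ₚ = 860.0706 / 376 = 2.287422... → 2.2874.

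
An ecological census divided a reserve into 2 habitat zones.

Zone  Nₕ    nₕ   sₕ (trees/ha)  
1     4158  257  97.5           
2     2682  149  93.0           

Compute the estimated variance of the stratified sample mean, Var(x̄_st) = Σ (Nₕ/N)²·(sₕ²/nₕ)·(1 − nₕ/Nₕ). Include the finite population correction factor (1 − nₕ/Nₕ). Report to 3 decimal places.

21.253

N = 6840; Wₕ = Nₕ/N.
zone 1: (4158/6840)²·97.5²/257·(1 − 257/4158) = 12.824025
zone 2: (2682/6840)²·93.0²/149·(1 − 149/2682) = 8.428715
Sum = 21.252740 → 21.253.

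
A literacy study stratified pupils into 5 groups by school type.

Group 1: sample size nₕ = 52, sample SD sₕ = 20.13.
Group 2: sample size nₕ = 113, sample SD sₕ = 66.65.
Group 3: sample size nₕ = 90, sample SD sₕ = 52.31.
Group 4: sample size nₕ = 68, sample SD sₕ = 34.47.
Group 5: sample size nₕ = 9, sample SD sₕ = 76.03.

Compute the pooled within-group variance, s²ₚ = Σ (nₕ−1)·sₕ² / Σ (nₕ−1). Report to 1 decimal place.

Degrees of freedom: 51 + 112 + 89 + 67 + 8 = 327.
Σ(nₕ−1)sₕ² = 51·405.2169 + 112·4442.2225 + 89·2736.3361 + 67·1188.1809 + 8·5780.5609 = 887581.5023.
s²ₚ = 887581.5023 / 327 = 2714.317... → 2714.3.

2714.3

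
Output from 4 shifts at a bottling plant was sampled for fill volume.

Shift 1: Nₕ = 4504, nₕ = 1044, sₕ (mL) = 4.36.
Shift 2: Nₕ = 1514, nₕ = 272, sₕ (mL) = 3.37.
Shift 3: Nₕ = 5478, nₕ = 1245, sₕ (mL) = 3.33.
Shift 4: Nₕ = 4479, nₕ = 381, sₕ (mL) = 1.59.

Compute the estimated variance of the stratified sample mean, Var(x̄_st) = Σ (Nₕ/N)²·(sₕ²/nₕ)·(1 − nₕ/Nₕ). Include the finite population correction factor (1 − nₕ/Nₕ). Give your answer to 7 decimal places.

N = 15975; Wₕ = Nₕ/N.
shift 1: (4504/15975)²·4.36²/1044·(1 − 1044/4504) = 0.0011118987
shift 2: (1514/15975)²·3.37²/272·(1 − 272/1514) = 0.0003076498
shift 3: (5478/15975)²·3.33²/1245·(1 − 1245/5478) = 0.0008092965
shift 4: (4479/15975)²·1.59²/381·(1 − 381/4479) = 0.0004772441
Sum = 0.0027060891 → 0.0027061.

0.0027061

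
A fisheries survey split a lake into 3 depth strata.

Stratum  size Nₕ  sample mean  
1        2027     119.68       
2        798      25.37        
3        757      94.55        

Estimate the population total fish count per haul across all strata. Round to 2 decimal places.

334410.97

1: 2027·119.68 = 242591.36
2: 798·25.37 = 20245.26
3: 757·94.55 = 71574.35
τ̂ = Σ Nₕx̄ₕ = 334410.97.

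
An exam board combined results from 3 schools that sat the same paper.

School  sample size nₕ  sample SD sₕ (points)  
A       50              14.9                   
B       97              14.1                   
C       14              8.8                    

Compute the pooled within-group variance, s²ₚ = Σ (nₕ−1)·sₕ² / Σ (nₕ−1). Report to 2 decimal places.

196.02

A: (50−1)·14.9² = 49·222.01 = 10878.49
B: (97−1)·14.1² = 96·198.81 = 19085.76
C: (14−1)·8.8² = 13·77.44 = 1006.72
Numerator = 30970.97; denominator = Σ(nₕ−1) = 158.
s²ₚ = 30970.97/158 = 196.0188... → 196.02.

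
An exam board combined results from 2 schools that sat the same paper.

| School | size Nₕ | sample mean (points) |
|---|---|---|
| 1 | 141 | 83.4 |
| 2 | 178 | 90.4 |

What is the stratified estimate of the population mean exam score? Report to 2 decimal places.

87.31

N = 141 + 178 = 319.
Overall mean = Σ (Nₕ/N)·x̄ₕ — weight by population share, not a simple average.
Σ Nₕx̄ₕ = 141·83.4 + 178·90.4 = 11759.4 + 16091.2 = 27850.6.
Divide by N: 27850.6 / 319 = 87.3060... → 87.31.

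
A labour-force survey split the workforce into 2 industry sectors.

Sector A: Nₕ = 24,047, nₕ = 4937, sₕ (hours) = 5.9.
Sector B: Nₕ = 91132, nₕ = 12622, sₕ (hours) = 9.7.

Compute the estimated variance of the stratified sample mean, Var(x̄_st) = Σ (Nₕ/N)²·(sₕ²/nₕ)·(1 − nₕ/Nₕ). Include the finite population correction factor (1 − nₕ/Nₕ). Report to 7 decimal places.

0.0042646

N = 115179; Wₕ = Nₕ/N.
sector A: (24047/115179)²·5.9²/4937·(1 − 4937/24047) = 0.0002442395
sector B: (91132/115179)²·9.7²/12622·(1 − 12622/91132) = 0.0040203565
Sum = 0.0042645960 → 0.0042646.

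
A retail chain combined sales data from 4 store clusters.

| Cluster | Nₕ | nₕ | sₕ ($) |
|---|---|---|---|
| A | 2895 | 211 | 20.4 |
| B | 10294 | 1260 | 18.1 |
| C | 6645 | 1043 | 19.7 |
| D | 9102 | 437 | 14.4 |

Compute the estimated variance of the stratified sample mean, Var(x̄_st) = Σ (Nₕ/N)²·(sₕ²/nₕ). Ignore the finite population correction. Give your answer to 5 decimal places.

0.11922

N = 28936; Wₕ = Nₕ/N.
cluster A: (2895/28936)²·20.4²/211 = 0.01974231
cluster B: (10294/28936)²·18.1²/1260 = 0.03290622
cluster C: (6645/28936)²·19.7²/1043 = 0.01962281
cluster D: (9102/28936)²·14.4²/437 = 0.04695050
Sum = 0.11922183 → 0.11922.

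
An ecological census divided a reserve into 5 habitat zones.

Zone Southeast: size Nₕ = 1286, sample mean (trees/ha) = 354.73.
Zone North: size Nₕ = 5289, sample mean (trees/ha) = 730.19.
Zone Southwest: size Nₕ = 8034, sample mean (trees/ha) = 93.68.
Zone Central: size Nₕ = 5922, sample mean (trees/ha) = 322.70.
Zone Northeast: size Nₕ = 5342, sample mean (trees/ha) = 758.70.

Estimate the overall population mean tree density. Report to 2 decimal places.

426.50

x̄_st = (Σ Nₕx̄ₕ) / (Σ Nₕ) = (1286·354.73 + 5289·730.19 + 8034·93.68 + 5922·322.70 + 5342·758.70) / 25873
= 11034787.61 / 25873 = 426.4982... → 426.50.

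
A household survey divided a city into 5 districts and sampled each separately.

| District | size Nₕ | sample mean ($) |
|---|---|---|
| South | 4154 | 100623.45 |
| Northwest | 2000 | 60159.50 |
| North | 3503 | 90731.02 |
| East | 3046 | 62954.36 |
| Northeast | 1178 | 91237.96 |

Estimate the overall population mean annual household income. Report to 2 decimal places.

83234.41

x̄_st = (Σ Nₕx̄ₕ) / (Σ Nₕ) = (4154·100623.45 + 2000·60159.50 + 3503·90731.02 + 3046·62954.36 + 1178·91237.96) / 13881
= 1155376871.8 / 13881 = 83234.4119... → 83234.41.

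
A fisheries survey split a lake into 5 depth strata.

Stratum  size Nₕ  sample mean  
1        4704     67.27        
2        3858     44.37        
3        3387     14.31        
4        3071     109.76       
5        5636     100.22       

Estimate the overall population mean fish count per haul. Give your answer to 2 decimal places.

x̄_st = (Σ Nₕx̄ₕ) / (Σ Nₕ) = (4704·67.27 + 3858·44.37 + 3387·14.31 + 3071·109.76 + 5636·100.22) / 20656
= 1437998.39 / 20656 = 69.6165... → 69.62.

69.62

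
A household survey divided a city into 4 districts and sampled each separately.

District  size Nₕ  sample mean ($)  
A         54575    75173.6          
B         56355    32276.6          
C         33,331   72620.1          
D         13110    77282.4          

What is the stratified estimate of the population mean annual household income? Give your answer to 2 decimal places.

N = 157371; weights Wₕ = Nₕ/N = (0.3468, 0.3581, 0.2118, 0.0833).
x̄_st = Σ Wₕ·x̄ₕ = 0.3468·75173.6 + 0.3581·32276.6 + 0.2118·72620.1 + 0.0833·77282.4 ≈ 59446.9110...
→ 59446.91.

59446.91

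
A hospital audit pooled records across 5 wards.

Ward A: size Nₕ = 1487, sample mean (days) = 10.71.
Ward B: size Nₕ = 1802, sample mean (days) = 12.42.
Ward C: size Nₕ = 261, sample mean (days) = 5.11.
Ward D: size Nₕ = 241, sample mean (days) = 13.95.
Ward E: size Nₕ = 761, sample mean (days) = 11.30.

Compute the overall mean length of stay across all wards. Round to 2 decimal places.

N = 4552; weights Wₕ = Nₕ/N = (0.3267, 0.3959, 0.0573, 0.0529, 0.1672).
x̄_st = Σ Wₕ·x̄ₕ = 0.3267·10.71 + 0.3959·12.42 + 0.0573·5.11 + 0.0529·13.95 + 0.1672·11.30 ≈ 11.3360...
→ 11.34.

11.34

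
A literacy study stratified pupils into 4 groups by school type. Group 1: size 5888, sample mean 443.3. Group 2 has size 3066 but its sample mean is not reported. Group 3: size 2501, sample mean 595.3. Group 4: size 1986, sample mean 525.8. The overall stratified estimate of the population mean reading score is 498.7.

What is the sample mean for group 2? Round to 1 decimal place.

508.7

N = 5888 + 3066 + 2501 + 1986 = 13441.
Overall total = μ·N = 498.7·13441 = 6703026.7.
Subtract the known strata: 5888·443.3 + 2501·595.3 + 1986·525.8 = 5143234.5.
Remaining total for group 2: 6703026.7 − 5143234.5 = 1559792.2.
Divide by its size: 1559792.2 / 3066 = 508.738... → 508.7.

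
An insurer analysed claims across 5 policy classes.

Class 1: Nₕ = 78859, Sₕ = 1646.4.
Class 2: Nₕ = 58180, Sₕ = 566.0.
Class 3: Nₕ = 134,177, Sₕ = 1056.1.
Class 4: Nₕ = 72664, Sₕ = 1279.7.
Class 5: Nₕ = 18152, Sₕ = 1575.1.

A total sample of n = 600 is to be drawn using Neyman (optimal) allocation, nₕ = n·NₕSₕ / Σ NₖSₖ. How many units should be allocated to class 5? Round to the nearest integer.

Σ NₕSₕ = 78859·1646.4 + 58180·566.0 + 134177·1056.1 + 72664·1279.7 + 18152·1575.1 = 426047003.3.
Share for 5: 28591215.2/426047003.3 = 0.06711.
n_5 = 600 × 0.06711 = 40.265... → 40.

40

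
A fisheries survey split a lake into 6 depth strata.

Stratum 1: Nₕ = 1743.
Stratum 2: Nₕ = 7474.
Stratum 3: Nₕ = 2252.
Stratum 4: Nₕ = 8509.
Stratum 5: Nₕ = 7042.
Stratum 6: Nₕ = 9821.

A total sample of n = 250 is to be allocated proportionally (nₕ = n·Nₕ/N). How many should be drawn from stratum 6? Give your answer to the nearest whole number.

67

Share of stratum 6 = 9821/36841 = 0.26658.
Allocate 250 × 0.26658 = 66.644... → 67.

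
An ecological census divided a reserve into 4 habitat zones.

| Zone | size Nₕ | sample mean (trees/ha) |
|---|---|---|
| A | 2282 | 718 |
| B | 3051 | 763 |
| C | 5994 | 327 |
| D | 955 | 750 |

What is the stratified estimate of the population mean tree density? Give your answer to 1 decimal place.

N = 2282 + 3051 + 5994 + 955 = 12282.
Overall mean = Σ (Nₕ/N)·x̄ₕ — weight by population share, not a simple average.
Σ Nₕx̄ₕ = 2282·718 + 3051·763 + 5994·327 + 955·750 = 1638476 + 2327913 + 1960038 + 716250 = 6642677.
Divide by N: 6642677 / 12282 = 540.847... → 540.8.

540.8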